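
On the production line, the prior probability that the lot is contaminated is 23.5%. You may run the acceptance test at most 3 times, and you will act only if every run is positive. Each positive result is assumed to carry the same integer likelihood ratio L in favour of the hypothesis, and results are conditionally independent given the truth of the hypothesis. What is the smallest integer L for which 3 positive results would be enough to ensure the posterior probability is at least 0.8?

3

Prior odds = 0.235/0.765 = 47/153.
Target odds = 0.8/0.2 = 4.
Need L³ ≥ 4 ÷ (47/153) = 612/47.
2³ = 8 < 612/47 ≤ 27 = 3³, so L = 3.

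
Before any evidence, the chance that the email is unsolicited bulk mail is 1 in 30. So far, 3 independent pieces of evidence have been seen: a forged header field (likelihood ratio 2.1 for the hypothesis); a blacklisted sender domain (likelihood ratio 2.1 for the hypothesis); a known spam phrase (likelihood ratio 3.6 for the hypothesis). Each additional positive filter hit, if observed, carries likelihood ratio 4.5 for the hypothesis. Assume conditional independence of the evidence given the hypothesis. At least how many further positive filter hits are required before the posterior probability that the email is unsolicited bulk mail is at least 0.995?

Prior odds = (1/30)/(29/30) = 1/29.
Combined Bayes factor of the evidence already in hand = 2.1 × 2.1 × 3.6 = 15.876.
Odds after that evidence = (1/29) × 15.876 = 3969/7250.
Target odds = 0.995/0.005 = 199.
Need 4.5ⁿ ≥ 199 ÷ (3969/7250) = 1442750/3969.
4.5³ = 91.125 falls short of 1442750/3969 but 4.5⁴ = 410.0625 reaches it, so n = 4.

4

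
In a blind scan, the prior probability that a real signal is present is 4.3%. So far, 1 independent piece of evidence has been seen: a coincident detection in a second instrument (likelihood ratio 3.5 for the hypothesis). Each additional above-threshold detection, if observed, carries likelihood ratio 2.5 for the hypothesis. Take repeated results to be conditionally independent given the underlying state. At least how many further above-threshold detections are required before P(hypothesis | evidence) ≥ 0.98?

7

Prior odds = 0.043/0.957 = 43/957.
Bayes factor of the evidence already in hand = 3.5.
Odds after that evidence = (43/957) × 3.5 = 301/1914.
Target odds = 0.98/0.02 = 49.
Need 2.5ⁿ ≥ 49 ÷ (301/1914) = 13398/43.
2.5⁶ = 244.140625 falls short of 13398/43 but 2.5⁷ = 610.3515625 reaches it, so n = 7.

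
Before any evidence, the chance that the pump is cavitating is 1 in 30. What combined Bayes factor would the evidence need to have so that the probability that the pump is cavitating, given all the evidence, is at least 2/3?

Prior odds = (1/30)/(29/30) = 1/29.
Target odds = (2/3)/(1/3) = 2.
Required Bayes factor = 2 ÷ (1/29) = 58.

58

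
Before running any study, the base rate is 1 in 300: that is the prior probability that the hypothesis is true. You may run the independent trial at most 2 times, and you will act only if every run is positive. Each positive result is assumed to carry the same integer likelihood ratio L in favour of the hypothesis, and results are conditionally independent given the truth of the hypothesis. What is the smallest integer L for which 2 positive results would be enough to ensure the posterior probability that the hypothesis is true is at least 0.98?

Prior odds = (1/300)/(299/300) = 1/299.
Target odds = 0.98/0.02 = 49.
Need L² ≥ 49 ÷ (1/299) = 14651.
121² = 14641 < 14651 ≤ 14884 = 122², so L = 122.

122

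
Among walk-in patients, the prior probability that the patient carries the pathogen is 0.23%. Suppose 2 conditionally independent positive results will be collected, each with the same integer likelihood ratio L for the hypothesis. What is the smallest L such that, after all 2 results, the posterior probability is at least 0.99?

208

Prior odds = 0.0023/0.9977 = 23/9977.
Target odds = 0.99/0.01 = 99.
Need L² ≥ 99 ÷ (23/9977) = 987723/23.
207² = 42849 < 987723/23 ≤ 43264 = 208², so L = 208.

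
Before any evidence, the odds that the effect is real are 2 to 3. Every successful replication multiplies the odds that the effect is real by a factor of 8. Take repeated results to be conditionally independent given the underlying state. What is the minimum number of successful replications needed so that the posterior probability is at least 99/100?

3

Prior odds = 2/3.
Likelihood ratio per successful replication = 8.
Target posterior odds = 0.99/0.01 = 99.
Need (2/3) × 8ⁿ ≥ 99, i.e. 8ⁿ ≥ 148.5.
8² = 64 falls short of 148.5 but 8³ = 512 reaches it, so n = 3.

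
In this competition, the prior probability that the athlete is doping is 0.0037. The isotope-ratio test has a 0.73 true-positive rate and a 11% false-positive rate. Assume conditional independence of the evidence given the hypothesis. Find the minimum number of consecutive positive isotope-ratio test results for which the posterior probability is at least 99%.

6

Prior odds: 0.0037 ÷ 0.9963 = 37/9963.
Likelihood ratio of a positive result = 0.73/0.11 = 73/11.
Target odds: 0.99 ÷ 0.01 = 99.
Require (73/11)ⁿ ≥ 99 ÷ (37/9963) = 986337/37.
(73/11)⁵ ≈12872.1 falls short of 986337/37 but (73/11)⁶ ≈85424.2 reaches it, so n = 6.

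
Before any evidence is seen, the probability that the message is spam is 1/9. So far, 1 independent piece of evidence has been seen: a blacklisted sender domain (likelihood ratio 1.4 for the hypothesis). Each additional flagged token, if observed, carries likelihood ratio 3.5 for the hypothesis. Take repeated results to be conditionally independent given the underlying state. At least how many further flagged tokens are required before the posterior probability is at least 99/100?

6

Prior odds = (1/9)/(8/9) = 0.125.
Bayes factor of the evidence already in hand = 1.4.
Odds after that evidence = 0.125 × 1.4 = 0.175.
Target odds = 0.99/0.01 = 99.
Need 3.5ⁿ ≥ 99 ÷ 0.175 = 3960/7.
3.5⁵ = 525.21875 falls short of 3960/7 but 3.5⁶ = 1838.265625 reaches it, so n = 6.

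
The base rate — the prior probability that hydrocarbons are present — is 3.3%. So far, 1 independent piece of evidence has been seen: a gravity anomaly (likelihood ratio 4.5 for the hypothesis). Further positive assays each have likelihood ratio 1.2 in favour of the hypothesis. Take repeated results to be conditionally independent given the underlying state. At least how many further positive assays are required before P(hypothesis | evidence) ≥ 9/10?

23

Prior odds = 0.033/0.967 = 33/967.
Bayes factor of the evidence already in hand = 4.5.
Odds after that evidence = (33/967) × 4.5 = 297/1934.
Target odds = 0.9/0.1 = 9.
Need 1.2ⁿ ≥ 9 ÷ (297/1934) = 1934/33.
1.2²² ≈55.2061 falls short of 1934/33 but 1.2²³ ≈66.2474 reaches it, so n = 23.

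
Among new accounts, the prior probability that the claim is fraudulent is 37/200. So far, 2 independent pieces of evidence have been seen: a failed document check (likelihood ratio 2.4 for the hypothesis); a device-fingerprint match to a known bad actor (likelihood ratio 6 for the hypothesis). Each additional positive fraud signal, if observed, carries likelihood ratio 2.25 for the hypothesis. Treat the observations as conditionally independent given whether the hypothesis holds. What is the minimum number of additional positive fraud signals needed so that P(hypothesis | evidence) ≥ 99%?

Prior odds = 0.185/0.815 = 37/163.
Combined Bayes factor of the evidence already in hand = 2.4 × 6 = 14.4.
Odds after that evidence = (37/163) × 14.4 = 2664/815.
Target odds = 0.99/0.01 = 99.
Need 2.25ⁿ ≥ 99 ÷ (2664/815) = 8965/296.
2.25⁴ = 25.62890625 falls short of 8965/296 but 2.25⁵ = 59049/1024 reaches it, so n = 5.

5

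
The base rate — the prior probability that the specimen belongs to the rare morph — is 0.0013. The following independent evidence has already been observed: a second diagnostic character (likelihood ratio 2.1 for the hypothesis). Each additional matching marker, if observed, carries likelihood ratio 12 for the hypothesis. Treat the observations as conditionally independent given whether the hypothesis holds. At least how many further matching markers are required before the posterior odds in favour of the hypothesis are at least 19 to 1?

Prior odds = 0.0013/0.9987 = 13/9987.
Bayes factor of the evidence already in hand = 2.1.
Odds after that evidence = (13/9987) × 2.1 = 91/33290.
Target odds = 19.
Need 12ⁿ ≥ 19 ÷ (91/33290) = 632510/91.
12³ = 1728 falls short of 632510/91 but 12⁴ = 20736 reaches it, so n = 4.

4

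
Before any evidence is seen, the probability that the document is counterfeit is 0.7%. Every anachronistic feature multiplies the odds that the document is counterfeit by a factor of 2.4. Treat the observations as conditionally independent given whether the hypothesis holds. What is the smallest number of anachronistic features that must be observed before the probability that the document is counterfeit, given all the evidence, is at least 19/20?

Prior odds = 0.007/0.993 = 7/993.
Likelihood ratio per anachronistic feature = 2.4.
Target posterior odds = 0.95/0.05 = 19.
Require 2.4ⁿ ≥ 19 ÷ (7/993) = 18867/7.
2.4⁹ ≈2641.81 falls short of 18867/7 but 2.4¹⁰ ≈6340.34 reaches it, so n = 10.

10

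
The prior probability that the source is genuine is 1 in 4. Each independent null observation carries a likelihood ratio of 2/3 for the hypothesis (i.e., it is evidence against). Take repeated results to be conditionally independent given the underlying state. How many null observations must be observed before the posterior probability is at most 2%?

Prior odds = 0.25/0.75 = 1/3.
Likelihood ratio per null observation = 2/3.
Target odds: 0.02 ÷ 0.98 = 1/49.
Need (1/3) × (2/3)ⁿ ≤ 1/49, i.e. (2/3)ⁿ ≤ 3/49.
(2/3)⁶ = 64/729 is still above 3/49 but (2/3)⁷ = 128/2187 is at or below it, so n = 7.

7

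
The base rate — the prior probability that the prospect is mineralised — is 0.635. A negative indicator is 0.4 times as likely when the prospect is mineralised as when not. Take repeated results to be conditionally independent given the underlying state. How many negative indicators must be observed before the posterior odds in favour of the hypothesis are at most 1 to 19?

4

Prior odds = 0.635/0.365 = 127/73.
Likelihood ratio per negative indicator = 0.4.
Target odds = 1/19.
Need (127/73) × 0.4ⁿ ≤ 1/19, i.e. 0.4ⁿ ≤ 73/2413.
0.4³ = 0.064 is still above 73/2413 but 0.4⁴ = 0.0256 is at or below it, so n = 4.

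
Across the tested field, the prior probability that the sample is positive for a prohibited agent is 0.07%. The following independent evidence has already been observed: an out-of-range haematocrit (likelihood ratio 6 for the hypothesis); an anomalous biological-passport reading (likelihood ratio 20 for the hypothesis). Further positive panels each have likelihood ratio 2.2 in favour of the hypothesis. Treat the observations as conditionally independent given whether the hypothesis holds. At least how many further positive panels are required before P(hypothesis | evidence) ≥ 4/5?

Prior odds = 0.0007/0.9993 = 7/9993.
Combined Bayes factor of the evidence already in hand = 6 × 20 = 120.
Odds after that evidence = (7/9993) × 120 = 280/3331.
Target odds = 0.8/0.2 = 4.
Need 2.2ⁿ ≥ 4 ÷ (280/3331) = 3331/70.
2.2⁴ = 23.4256 falls short of 3331/70 but 2.2⁵ = 51.53632 reaches it, so n = 5.

5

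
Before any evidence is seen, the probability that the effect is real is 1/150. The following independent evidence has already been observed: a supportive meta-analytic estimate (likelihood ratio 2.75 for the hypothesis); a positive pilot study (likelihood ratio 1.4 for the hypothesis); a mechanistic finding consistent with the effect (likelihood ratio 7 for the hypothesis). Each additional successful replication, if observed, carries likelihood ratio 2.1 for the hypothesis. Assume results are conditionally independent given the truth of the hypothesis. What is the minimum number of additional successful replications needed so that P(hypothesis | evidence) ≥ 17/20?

Prior odds = (1/150)/(149/150) = 1/149.
Combined Bayes factor of the evidence already in hand = 2.75 × 1.4 × 7 = 26.95.
Odds after that evidence = (1/149) × 26.95 = 539/2980.
Target odds = 0.85/0.15 = 17/3.
Need 2.1ⁿ ≥ 17/3 ÷ (539/2980) = 50660/1617.
2.1⁴ = 19.4481 falls short of 50660/1617 but 2.1⁵ = 4084101/100000 reaches it, so n = 5.

5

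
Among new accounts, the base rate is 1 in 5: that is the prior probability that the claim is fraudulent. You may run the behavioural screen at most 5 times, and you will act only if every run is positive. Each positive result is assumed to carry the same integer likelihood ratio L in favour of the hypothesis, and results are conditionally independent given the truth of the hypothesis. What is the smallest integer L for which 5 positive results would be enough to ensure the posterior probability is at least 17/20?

2

Prior odds = 0.2/0.8 = 0.25.
Target odds = 0.85/0.15 = 17/3.
Need L⁵ ≥ 17/3 ÷ 0.25 = 68/3.
1⁵ = 1 < 68/3 ≤ 32 = 2⁵, so L = 2.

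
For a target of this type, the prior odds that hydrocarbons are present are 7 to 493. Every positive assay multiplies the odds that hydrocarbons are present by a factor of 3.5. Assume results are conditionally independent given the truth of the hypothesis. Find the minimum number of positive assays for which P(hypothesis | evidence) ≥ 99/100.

Prior odds = 7/493.
Likelihood ratio per positive assay = 3.5.
Target odds: 0.99 ÷ 0.01 = 99.
Require 3.5ⁿ ≥ 99 ÷ (7/493) = 48807/7.
3.5⁷ = 823543/128 falls short of 48807/7 but 3.5⁸ = 5764801/256 reaches it, so n = 8.

8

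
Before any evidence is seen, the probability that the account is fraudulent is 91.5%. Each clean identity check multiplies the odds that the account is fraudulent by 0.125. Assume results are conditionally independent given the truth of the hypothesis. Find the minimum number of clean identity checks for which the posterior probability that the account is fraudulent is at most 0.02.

Prior odds: 0.915 ÷ 0.085 = 183/17.
Likelihood ratio per clean identity check = 0.125.
Target odds: 0.02 ÷ 0.98 = 1/49.
Need (183/17) × 0.125ⁿ ≤ 1/49, i.e. 0.125ⁿ ≤ 17/8967.
0.125³ = 0.001953125 is still above 17/8967 but 0.125⁴ = 1/4096 is at or below it, so n = 4.

4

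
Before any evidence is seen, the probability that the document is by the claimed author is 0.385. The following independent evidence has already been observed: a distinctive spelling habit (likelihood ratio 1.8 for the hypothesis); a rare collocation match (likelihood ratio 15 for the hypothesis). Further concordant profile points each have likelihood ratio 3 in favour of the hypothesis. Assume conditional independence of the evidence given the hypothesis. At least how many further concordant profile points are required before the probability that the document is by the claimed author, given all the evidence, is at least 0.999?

4

Prior odds = 0.385/0.615 = 77/123.
Combined Bayes factor of the evidence already in hand = 1.8 × 15 = 27.
Odds after that evidence = (77/123) × 27 = 693/41.
Target odds = 0.999/0.001 = 999.
Need 3ⁿ ≥ 999 ÷ (693/41) = 4551/77.
3³ = 27 falls short of 4551/77 but 3⁴ = 81 reaches it, so n = 4.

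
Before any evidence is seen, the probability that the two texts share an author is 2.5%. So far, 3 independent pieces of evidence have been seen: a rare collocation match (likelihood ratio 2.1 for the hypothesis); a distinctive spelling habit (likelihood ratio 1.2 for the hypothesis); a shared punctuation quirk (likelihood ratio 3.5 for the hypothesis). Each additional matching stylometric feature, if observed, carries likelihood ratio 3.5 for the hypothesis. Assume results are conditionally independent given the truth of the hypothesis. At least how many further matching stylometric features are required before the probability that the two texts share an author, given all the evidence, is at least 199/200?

6

Prior odds = 0.025/0.975 = 1/39.
Combined Bayes factor of the evidence already in hand = 2.1 × 1.2 × 3.5 = 8.82.
Odds after that evidence = (1/39) × 8.82 = 147/650.
Target odds = 0.995/0.005 = 199.
Need 3.5ⁿ ≥ 199 ÷ (147/650) = 129350/147.
3.5⁵ = 525.21875 falls short of 129350/147 but 3.5⁶ = 1838.265625 reaches it, so n = 6.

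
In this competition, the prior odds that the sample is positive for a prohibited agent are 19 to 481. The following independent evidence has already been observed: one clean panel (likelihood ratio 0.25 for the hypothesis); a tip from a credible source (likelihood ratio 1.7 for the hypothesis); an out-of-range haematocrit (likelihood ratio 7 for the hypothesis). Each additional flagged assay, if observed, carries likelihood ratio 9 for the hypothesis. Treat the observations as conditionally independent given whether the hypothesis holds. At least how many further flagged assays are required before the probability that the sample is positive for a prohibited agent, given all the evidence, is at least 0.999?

5

Prior odds = 19/481.
Combined Bayes factor of the evidence already in hand = 0.25 × 1.7 × 7 = 2.975.
Odds after that evidence = (19/481) × 2.975 = 2261/19240.
Target odds = 0.999/0.001 = 999.
Need 9ⁿ ≥ 999 ÷ (2261/19240) = 19220760/2261.
9⁴ = 6561 falls short of 19220760/2261 but 9⁵ = 59049 reaches it, so n = 5.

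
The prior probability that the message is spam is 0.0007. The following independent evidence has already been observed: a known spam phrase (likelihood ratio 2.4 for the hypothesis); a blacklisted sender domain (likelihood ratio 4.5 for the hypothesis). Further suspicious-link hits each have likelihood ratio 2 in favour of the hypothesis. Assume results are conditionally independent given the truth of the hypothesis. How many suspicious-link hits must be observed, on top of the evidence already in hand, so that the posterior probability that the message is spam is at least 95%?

12

Prior odds = 0.0007/0.9993 = 7/9993.
Combined Bayes factor of the evidence already in hand = 2.4 × 4.5 = 10.8.
Odds after that evidence = (7/9993) × 10.8 = 126/16655.
Target odds = 0.95/0.05 = 19.
Need 2ⁿ ≥ 19 ÷ (126/16655) = 316445/126.
2¹¹ = 2048 falls short of 316445/126 but 2¹² = 4096 reaches it, so n = 12.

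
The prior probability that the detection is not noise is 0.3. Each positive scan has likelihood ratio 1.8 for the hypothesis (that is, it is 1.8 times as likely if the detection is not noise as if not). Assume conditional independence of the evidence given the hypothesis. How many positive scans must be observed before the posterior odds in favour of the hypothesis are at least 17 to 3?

Prior odds: 0.3 ÷ 0.7 = 3/7.
Likelihood ratio per positive scan = 1.8.
Target odds = 17/3.
Require 1.8ⁿ ≥ 17/3 ÷ (3/7) = 119/9.
1.8⁴ = 10.4976 falls short of 119/9 but 1.8⁵ = 18.89568 reaches it, so n = 5.

5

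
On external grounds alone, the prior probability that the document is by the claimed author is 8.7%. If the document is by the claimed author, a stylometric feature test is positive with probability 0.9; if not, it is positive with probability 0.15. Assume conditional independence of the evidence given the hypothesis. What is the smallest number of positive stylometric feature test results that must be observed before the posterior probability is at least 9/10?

Prior odds = 0.087/0.913 = 87/913.
Likelihood ratio of a positive = 0.9/0.15 = 6.
Target posterior odds = 0.9/0.1 = 9.
Need (87/913) × 6ⁿ ≥ 9, i.e. 6ⁿ ≥ 2739/29.
6² = 36 falls short of 2739/29 but 6³ = 216 reaches it, so n = 3.

3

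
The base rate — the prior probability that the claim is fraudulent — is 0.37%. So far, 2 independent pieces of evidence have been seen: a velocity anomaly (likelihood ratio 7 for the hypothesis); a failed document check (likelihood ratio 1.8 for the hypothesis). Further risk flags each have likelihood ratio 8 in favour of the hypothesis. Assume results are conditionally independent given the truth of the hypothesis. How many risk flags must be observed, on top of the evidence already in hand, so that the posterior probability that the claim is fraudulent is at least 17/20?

Prior odds = 0.0037/0.9963 = 37/9963.
Combined Bayes factor of the evidence already in hand = 7 × 1.8 = 12.6.
Odds after that evidence = (37/9963) × 12.6 = 259/5535.
Target odds = 0.85/0.15 = 17/3.
Need 8ⁿ ≥ 17/3 ÷ (259/5535) = 31365/259.
8² = 64 falls short of 31365/259 but 8³ = 512 reaches it, so n = 3.

3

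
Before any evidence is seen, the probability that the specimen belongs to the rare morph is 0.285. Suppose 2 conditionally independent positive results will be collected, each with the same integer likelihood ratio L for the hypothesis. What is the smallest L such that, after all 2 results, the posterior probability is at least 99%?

Prior odds = 0.285/0.715 = 57/143.
Target odds = 0.99/0.01 = 99.
Need L² ≥ 99 ÷ (57/143) = 4719/19.
15² = 225 < 4719/19 ≤ 256 = 16², so L = 16.

16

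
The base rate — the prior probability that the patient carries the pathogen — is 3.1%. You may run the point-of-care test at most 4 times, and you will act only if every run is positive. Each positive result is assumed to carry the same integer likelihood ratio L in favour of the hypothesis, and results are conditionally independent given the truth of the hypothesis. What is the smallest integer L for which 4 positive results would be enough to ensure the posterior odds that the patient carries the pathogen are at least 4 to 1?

Prior odds = 0.031/0.969 = 31/969.
Target odds = 4.
Need L⁴ ≥ 4 ÷ (31/969) = 3876/31.
3⁴ = 81 < 3876/31 ≤ 256 = 4⁴, so L = 4.

4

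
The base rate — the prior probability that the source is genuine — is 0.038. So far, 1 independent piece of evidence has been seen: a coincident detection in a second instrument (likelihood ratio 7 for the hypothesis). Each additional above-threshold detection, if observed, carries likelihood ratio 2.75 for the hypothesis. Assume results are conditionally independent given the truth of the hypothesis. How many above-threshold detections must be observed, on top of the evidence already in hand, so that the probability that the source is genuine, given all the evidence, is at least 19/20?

Prior odds = 0.038/0.962 = 19/481.
Bayes factor of the evidence already in hand = 7.
Odds after that evidence = (19/481) × 7 = 133/481.
Target odds = 0.95/0.05 = 19.
Need 2.75ⁿ ≥ 19 ÷ (133/481) = 481/7.
2.75⁴ = 57.19140625 falls short of 481/7 but 2.75⁵ = 161051/1024 reaches it, so n = 5.

5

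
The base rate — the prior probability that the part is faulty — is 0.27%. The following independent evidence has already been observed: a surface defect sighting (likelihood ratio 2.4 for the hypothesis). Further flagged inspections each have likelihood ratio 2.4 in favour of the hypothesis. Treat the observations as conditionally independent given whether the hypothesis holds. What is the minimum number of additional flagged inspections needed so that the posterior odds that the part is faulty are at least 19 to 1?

10

Prior odds = 0.0027/0.9973 = 27/9973.
Bayes factor of the evidence already in hand = 2.4.
Odds after that evidence = (27/9973) × 2.4 = 324/49865.
Target odds = 19.
Need 2.4ⁿ ≥ 19 ÷ (324/49865) = 947435/324.
2.4⁹ ≈2641.81 falls short of 947435/324 but 2.4¹⁰ ≈6340.34 reaches it, so n = 10.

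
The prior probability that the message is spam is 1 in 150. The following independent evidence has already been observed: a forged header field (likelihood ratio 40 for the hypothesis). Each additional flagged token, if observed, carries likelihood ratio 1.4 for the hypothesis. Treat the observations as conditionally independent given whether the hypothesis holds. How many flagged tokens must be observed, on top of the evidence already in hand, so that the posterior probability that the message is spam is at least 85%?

10

Prior odds = (1/150)/(149/150) = 1/149.
Bayes factor of the evidence already in hand = 40.
Odds after that evidence = (1/149) × 40 = 40/149.
Target odds = 0.85/0.15 = 17/3.
Need 1.4ⁿ ≥ 17/3 ÷ (40/149) = 2533/120.
1.4⁹ = 40353607/1953125 falls short of 2533/120 but 1.4¹⁰ = 282475249/9765625 reaches it, so n = 10.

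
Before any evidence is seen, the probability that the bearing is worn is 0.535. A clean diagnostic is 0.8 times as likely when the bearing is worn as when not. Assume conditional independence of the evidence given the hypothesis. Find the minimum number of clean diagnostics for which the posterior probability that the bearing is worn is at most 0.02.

Prior odds = 0.535/0.465 = 107/93.
Likelihood ratio per clean diagnostic = 0.8.
Target posterior odds = 0.02/0.98 = 1/49.
Require 0.8ⁿ ≤ 1/49 ÷ (107/93) = 93/5243.
0.8¹⁸ ≈0.0180144 is still above 93/5243 but 0.8¹⁹ ≈0.0144115 is at or below it, so n = 19.

19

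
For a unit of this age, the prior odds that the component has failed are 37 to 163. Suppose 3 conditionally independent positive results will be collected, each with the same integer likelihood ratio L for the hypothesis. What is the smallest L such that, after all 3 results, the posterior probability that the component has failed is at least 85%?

Prior odds = 37/163.
Target odds = 0.85/0.15 = 17/3.
Need L³ ≥ 17/3 ÷ (37/163) = 2771/111.
2³ = 8 < 2771/111 ≤ 27 = 3³, so L = 3.

3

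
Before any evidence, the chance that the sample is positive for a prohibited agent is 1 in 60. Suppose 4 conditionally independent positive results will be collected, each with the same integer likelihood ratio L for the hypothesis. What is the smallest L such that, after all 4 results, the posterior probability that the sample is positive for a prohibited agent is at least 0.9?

Prior odds = (1/60)/(59/60) = 1/59.
Target odds = 0.9/0.1 = 9.
Need L⁴ ≥ 9 ÷ (1/59) = 531.
4⁴ = 256 < 531 ≤ 625 = 5⁴, so L = 5.

5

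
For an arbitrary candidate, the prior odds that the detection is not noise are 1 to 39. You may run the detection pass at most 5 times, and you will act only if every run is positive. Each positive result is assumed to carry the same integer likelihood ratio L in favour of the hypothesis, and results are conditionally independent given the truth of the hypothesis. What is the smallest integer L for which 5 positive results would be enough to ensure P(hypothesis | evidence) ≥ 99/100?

Prior odds = 1/39.
Target odds = 0.99/0.01 = 99.
Need L⁵ ≥ 99 ÷ (1/39) = 3861.
5⁵ = 3125 < 3861 ≤ 7776 = 6⁵, so L = 6.

6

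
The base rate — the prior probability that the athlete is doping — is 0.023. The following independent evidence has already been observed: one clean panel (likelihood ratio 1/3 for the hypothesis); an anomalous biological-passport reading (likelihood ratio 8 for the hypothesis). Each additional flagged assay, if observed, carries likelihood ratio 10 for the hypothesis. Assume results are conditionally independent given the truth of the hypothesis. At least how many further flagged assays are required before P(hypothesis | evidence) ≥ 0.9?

Prior odds = 0.023/0.977 = 23/977.
Combined Bayes factor of the evidence already in hand = (1/3) × 8 = 8/3.
Odds after that evidence = (23/977) × 8/3 = 184/2931.
Target odds = 0.9/0.1 = 9.
Need 10ⁿ ≥ 9 ÷ (184/2931) = 26379/184.
10² = 100 falls short of 26379/184 but 10³ = 1000 reaches it, so n = 3.

3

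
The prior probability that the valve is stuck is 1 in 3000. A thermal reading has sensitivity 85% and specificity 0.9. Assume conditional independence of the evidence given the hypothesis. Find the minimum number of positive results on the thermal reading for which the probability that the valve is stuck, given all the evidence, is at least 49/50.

Prior odds = (1/3000)/(2999/3000) = 1/2999.
False-positive rate = 1 − 0.9 = 0.1; likelihood ratio of a positive = 0.85/0.1 = 8.5.
Target odds: 0.98 ÷ 0.02 = 49.
Require 8.5ⁿ ≥ 49 ÷ (1/2999) = 146951.
8.5⁵ = 44370.53125 falls short of 146951 but 8.5⁶ = 24137569/64 reaches it, so n = 6.

6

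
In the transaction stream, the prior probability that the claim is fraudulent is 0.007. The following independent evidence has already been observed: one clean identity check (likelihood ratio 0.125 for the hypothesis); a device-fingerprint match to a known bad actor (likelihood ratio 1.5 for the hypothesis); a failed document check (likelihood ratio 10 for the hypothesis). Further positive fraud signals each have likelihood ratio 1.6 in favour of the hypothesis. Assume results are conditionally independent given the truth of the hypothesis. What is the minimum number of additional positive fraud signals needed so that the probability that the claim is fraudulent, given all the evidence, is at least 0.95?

16

Prior odds = 0.007/0.993 = 7/993.
Combined Bayes factor of the evidence already in hand = 0.125 × 1.5 × 10 = 1.875.
Odds after that evidence = (7/993) × 1.875 = 35/2648.
Target odds = 0.95/0.05 = 19.
Need 1.6ⁿ ≥ 19 ÷ (35/2648) = 50312/35.
1.6¹⁵ ≈1152.92 falls short of 50312/35 but 1.6¹⁶ ≈1844.67 reaches it, so n = 16.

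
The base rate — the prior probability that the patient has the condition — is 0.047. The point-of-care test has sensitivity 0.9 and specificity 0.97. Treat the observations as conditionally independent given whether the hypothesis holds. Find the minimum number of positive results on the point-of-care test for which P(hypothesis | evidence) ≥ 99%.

Prior odds = 0.047/0.953 = 47/953.
False-positive rate = 1 − 0.97 = 0.03; likelihood ratio of a positive = 0.9/0.03 = 30.
Target posterior odds = 0.99/0.01 = 99.
Require 30ⁿ ≥ 99 ÷ (47/953) = 94347/47.
30² = 900 falls short of 94347/47 but 30³ = 27000 reaches it, so n = 3.

3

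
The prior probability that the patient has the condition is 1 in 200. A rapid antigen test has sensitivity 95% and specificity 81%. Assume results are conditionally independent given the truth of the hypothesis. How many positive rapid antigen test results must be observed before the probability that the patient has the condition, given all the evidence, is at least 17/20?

Prior odds = 0.005/0.995 = 1/199.
False-positive rate = 1 − 0.81 = 0.19; likelihood ratio of a positive = 0.95/0.19 = 5.
Target odds: 0.85 ÷ 0.15 = 17/3.
Require 5ⁿ ≥ 17/3 ÷ (1/199) = 3383/3.
5⁴ = 625 falls short of 3383/3 but 5⁵ = 3125 reaches it, so n = 5.

5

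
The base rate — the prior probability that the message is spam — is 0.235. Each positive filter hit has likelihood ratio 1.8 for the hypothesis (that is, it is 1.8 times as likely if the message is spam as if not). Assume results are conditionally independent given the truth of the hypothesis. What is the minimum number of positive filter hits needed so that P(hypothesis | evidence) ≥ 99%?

10

Prior odds = 0.235/0.765 = 47/153.
Likelihood ratio per positive filter hit = 1.8.
Target odds: 0.99 ÷ 0.01 = 99.
Need (47/153) × 1.8ⁿ ≥ 99, i.e. 1.8ⁿ ≥ 15147/47.
1.8⁹ = 387420489/1953125 falls short of 15147/47 but 1.8¹⁰ ≈357.047 reaches it, so n = 10.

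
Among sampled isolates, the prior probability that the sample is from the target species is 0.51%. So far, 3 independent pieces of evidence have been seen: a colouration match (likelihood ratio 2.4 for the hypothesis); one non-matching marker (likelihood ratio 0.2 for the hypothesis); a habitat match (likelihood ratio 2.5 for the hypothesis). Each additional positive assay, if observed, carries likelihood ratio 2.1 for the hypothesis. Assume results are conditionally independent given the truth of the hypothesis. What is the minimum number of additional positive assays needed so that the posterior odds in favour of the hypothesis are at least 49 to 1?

Prior odds = 0.0051/0.9949 = 51/9949.
Combined Bayes factor of the evidence already in hand = 2.4 × 0.2 × 2.5 = 1.2.
Odds after that evidence = (51/9949) × 1.2 = 306/49745.
Target odds = 49.
Need 2.1ⁿ ≥ 49 ÷ (306/49745) = 2437505/306.
2.1¹² ≈7355.83 falls short of 2437505/306 but 2.1¹³ ≈15447.2 reaches it, so n = 13.

13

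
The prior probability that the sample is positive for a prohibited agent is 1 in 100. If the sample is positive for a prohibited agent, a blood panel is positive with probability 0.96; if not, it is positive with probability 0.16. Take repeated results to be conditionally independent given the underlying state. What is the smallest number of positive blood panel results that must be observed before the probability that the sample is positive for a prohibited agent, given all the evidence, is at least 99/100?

6

Prior odds: 0.01 ÷ 0.99 = 1/99.
Likelihood ratio of a positive = 0.96/0.16 = 6.
Target posterior odds = 0.99/0.01 = 99.
Need (1/99) × 6ⁿ ≥ 99, i.e. 6ⁿ ≥ 9801.
6⁵ = 7776 falls short of 9801 but 6⁶ = 46656 reaches it, so n = 6.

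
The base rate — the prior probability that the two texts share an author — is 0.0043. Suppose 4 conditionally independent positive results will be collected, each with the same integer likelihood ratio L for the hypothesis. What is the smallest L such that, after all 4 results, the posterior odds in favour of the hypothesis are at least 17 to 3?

7

Prior odds = 0.0043/0.9957 = 43/9957.
Target odds = 17/3.
Need L⁴ ≥ 17/3 ÷ (43/9957) = 56423/43.
6⁴ = 1296 < 56423/43 ≤ 2401 = 7⁴, so L = 7.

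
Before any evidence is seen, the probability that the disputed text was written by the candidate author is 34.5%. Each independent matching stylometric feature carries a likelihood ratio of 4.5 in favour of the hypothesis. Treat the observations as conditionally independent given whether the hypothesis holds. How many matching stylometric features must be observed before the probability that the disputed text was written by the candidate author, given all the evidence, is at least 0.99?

Prior odds: 0.345 ÷ 0.655 = 69/131.
Likelihood ratio per matching stylometric feature = 4.5.
Target odds: 0.99 ÷ 0.01 = 99.
Require 4.5ⁿ ≥ 99 ÷ (69/131) = 4323/23.
4.5³ = 91.125 falls short of 4323/23 but 4.5⁴ = 410.0625 reaches it, so n = 4.

4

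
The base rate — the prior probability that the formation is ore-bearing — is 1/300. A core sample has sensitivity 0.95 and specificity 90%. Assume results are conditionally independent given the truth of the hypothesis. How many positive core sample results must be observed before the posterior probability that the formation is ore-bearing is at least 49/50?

5

Prior odds: (1/300) ÷ (299/300) = 1/299.
False-positive rate = 1 − 0.9 = 0.1; likelihood ratio of a positive = 0.95/0.1 = 9.5.
Target odds: 0.98 ÷ 0.02 = 49.
Need (1/299) × 9.5ⁿ ≥ 49, i.e. 9.5ⁿ ≥ 14651.
9.5⁴ = 8145.0625 falls short of 14651 but 9.5⁵ = 77378.09375 reaches it, so n = 5.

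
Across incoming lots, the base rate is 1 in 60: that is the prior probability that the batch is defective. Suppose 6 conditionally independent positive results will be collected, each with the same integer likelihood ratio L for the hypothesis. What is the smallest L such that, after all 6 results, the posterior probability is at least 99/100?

5

Prior odds = (1/60)/(59/60) = 1/59.
Target odds = 0.99/0.01 = 99.
Need L⁶ ≥ 99 ÷ (1/59) = 5841.
4⁶ = 4096 < 5841 ≤ 15625 = 5⁶, so L = 5.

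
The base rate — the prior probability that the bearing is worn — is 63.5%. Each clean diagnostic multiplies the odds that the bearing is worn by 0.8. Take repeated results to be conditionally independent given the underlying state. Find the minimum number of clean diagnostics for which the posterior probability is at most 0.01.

24

Prior odds = 0.635/0.365 = 127/73.
Likelihood ratio per clean diagnostic = 0.8.
Target posterior odds = 0.01/0.99 = 1/99.
Require 0.8ⁿ ≤ 1/99 ÷ (127/73) = 73/12573.
0.8²³ ≈0.00590296 is still above 73/12573 but 0.8²⁴ ≈0.00472237 is at or below it, so n = 24.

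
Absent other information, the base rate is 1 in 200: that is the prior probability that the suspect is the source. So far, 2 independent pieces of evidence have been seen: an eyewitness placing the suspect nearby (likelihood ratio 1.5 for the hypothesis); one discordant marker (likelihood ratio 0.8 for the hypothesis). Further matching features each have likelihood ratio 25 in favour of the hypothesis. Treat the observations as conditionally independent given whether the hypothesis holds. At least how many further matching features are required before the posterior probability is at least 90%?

3

Prior odds = 0.005/0.995 = 1/199.
Combined Bayes factor of the evidence already in hand = 1.5 × 0.8 = 1.2.
Odds after that evidence = (1/199) × 1.2 = 6/995.
Target odds = 0.9/0.1 = 9.
Need 25ⁿ ≥ 9 ÷ (6/995) = 1492.5.
25² = 625 falls short of 1492.5 but 25³ = 15625 reaches it, so n = 3.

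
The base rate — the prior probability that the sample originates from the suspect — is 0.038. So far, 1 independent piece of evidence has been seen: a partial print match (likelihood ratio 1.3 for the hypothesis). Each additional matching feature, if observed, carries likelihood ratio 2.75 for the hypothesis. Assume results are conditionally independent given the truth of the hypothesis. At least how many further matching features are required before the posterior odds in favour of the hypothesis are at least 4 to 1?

Prior odds = 0.038/0.962 = 19/481.
Bayes factor of the evidence already in hand = 1.3.
Odds after that evidence = (19/481) × 1.3 = 19/370.
Target odds = 4.
Need 2.75ⁿ ≥ 4 ÷ (19/370) = 1480/19.
2.75⁴ = 57.19140625 falls short of 1480/19 but 2.75⁵ = 161051/1024 reaches it, so n = 5.

5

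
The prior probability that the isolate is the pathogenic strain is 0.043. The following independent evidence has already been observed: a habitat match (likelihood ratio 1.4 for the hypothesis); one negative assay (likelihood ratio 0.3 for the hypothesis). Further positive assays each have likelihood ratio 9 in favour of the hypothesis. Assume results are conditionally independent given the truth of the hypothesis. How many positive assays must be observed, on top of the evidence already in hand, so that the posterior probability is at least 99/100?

Prior odds = 0.043/0.957 = 43/957.
Combined Bayes factor of the evidence already in hand = 1.4 × 0.3 = 0.42.
Odds after that evidence = (43/957) × 0.42 = 301/15950.
Target odds = 0.99/0.01 = 99.
Need 9ⁿ ≥ 99 ÷ (301/15950) = 1579050/301.
9³ = 729 falls short of 1579050/301 but 9⁴ = 6561 reaches it, so n = 4.

4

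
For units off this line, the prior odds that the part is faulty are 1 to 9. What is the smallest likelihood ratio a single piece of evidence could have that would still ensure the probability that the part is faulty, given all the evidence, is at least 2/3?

Prior odds = 1/9.
Target odds = (2/3)/(1/3) = 2.
Required Bayes factor = 2 ÷ (1/9) = 18.

18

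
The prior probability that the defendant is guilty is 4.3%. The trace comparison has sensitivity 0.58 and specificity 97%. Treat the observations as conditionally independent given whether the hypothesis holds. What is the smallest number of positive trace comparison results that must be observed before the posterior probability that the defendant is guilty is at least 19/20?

3

Prior odds = 0.043/0.957 = 43/957.
False-positive rate = 1 − 0.97 = 0.03; likelihood ratio of a positive = 0.58/0.03 = 58/3.
Target odds: 0.95 ÷ 0.05 = 19.
Require (58/3)ⁿ ≥ 19 ÷ (43/957) = 18183/43.
(58/3)² = 3364/9 falls short of 18183/43 but (58/3)³ = 195112/27 reaches it, so n = 3.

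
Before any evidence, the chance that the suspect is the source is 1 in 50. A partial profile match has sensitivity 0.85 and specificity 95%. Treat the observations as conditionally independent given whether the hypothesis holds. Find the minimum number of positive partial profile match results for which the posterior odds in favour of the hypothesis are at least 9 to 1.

Prior odds = 0.02/0.98 = 1/49.
False-positive rate = 1 − 0.95 = 0.05; likelihood ratio of a positive = 0.85/0.05 = 17.
Target odds = 9.
Require 17ⁿ ≥ 9 ÷ (1/49) = 441.
17² = 289 falls short of 441 but 17³ = 4913 reaches it, so n = 3.

3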